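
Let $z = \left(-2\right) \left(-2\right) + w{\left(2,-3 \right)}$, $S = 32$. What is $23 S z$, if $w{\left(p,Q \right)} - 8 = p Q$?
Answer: $4416$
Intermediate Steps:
$w{\left(p,Q \right)} = 8 + Q p$ ($w{\left(p,Q \right)} = 8 + p Q = 8 + Q p$)
$z = 6$ ($z = \left(-2\right) \left(-2\right) + \left(8 - 6\right) = 4 + \left(8 - 6\right) = 4 + 2 = 6$)
$23 S z = 23 \cdot 32 \cdot 6 = 736 \cdot 6 = 4416$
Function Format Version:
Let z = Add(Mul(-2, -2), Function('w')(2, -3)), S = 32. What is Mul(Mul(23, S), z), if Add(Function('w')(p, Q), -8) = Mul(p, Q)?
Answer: 4416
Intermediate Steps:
Function('w')(p, Q) = Add(8, Mul(Q, p)) (Function('w')(p, Q) = Add(8, Mul(p, Q)) = Add(8, Mul(Q, p)))
z = 6 (z = Add(Mul(-2, -2), Add(8, Mul(-3, 2))) = Add(4, Add(8, -6)) = Add(4, 2) = 6)
Mul(Mul(23, S), z) = Mul(Mul(23, 32), 6) = Mul(736, 6) = 4416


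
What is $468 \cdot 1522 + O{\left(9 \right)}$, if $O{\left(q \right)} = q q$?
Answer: $712377$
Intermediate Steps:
$O{\left(q \right)} = q^{2}$
$468 \cdot 1522 + O{\left(9 \right)} = 468 \cdot 1522 + 9^{2} = 712296 + 81 = 712377$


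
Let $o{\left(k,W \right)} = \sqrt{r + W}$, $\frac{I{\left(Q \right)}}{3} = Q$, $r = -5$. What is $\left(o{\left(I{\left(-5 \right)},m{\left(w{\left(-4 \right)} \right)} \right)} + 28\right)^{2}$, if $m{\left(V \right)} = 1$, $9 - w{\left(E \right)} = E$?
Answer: $780 + 112 i \approx 780.0 + 112.0 i$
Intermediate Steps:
$w{\left(E \right)} = 9 - E$
$I{\left(Q \right)} = 3 Q$
$o{\left(k,W \right)} = \sqrt{-5 + W}$
$\left(o{\left(I{\left(-5 \right)},m{\left(w{\left(-4 \right)} \right)} \right)} + 28\right)^{2} = \left(\sqrt{-5 + 1} + 28\right)^{2} = \left(\sqrt{-4} + 28\right)^{2} = \left(2 i + 28\right)^{2} = \left(28 + 2 i\right)^{2}$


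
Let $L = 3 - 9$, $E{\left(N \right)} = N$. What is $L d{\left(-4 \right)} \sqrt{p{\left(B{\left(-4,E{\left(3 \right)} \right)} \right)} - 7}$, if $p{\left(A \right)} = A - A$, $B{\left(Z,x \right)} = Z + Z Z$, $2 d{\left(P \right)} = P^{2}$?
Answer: $- 48 i \sqrt{7} \approx - 127.0 i$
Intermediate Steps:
$d{\left(P \right)} = \frac{P^{2}}{2}$
$B{\left(Z,x \right)} = Z + Z^{2}$
$p{\left(A \right)} = 0$
$L = -6$
$L d{\left(-4 \right)} \sqrt{p{\left(B{\left(-4,E{\left(3 \right)} \right)} \right)} - 7} = - 6 \frac{\left(-4\right)^{2}}{2} \sqrt{0 - 7} = - 6 \cdot \frac{1}{2} \cdot 16 \sqrt{-7} = \left(-6\right) 8 i \sqrt{7} = - 48 i \sqrt{7}$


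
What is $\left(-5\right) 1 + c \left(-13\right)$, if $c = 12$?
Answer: $-161$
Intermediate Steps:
$\left(-5\right) 1 + c \left(-13\right) = \left(-5\right) 1 + 12 \left(-13\right) = -5 - 156 = -161$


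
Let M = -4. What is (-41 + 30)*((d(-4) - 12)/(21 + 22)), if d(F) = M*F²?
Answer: 836/43 ≈ 19.442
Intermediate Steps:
d(F) = -4*F²
(-41 + 30)*((d(-4) - 12)/(21 + 22)) = (-41 + 30)*((-4*(-4)² - 12)/(21 + 22)) = -11*(-4*16 - 12)/43 = -11*(-64 - 12)/43 = -(-836)/43 = -11*(-76/43) = 836/43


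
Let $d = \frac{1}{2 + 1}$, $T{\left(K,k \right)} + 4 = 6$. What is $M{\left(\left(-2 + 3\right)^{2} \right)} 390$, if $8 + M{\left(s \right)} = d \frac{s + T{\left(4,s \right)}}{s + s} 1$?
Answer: $-2925$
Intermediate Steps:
$T{\left(K,k \right)} = 2$ ($T{\left(K,k \right)} = -4 + 6 = 2$)
$d = \frac{1}{3} \approx 0.33333$
$M{\left(s \right)} = -8 + \frac{2 + s}{6 s}$ ($M{\left(s \right)} = -8 + \frac{\left(s + 2\right) \frac{1}{s + s}}{3} \cdot 1 = -8 + \frac{\left(2 + s\right) \frac{1}{2 s}}{3} \cdot 1 = -8 + \frac{\frac{1}{2} \frac{1}{s} \left(2 + s\right)}{3} \cdot 1 = -8 + \frac{2 + s}{6 s} 1 = -8 + \frac{2 + s}{6 s}$)
$M{\left(\left(-2 + 3\right)^{2} \right)} 390 = \frac{2 - 47 \left(-2 + 3\right)^{2}}{6 \left(-2 + 3\right)^{2}} \cdot 390 = \frac{2 - 47 \cdot 1^{2}}{6 \cdot 1^{2}} \cdot 390 = \frac{2 - 47}{6 \cdot 1} \cdot 390 = \frac{1}{6} \cdot 1 \left(2 - 47\right) 390 = \frac{1}{6} \cdot 1 \left(-45\right) 390 = \left(- \frac{15}{2}\right) 390 = -2925$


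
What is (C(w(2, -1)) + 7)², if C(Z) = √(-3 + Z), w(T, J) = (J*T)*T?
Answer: (7 + I*√7)² ≈ 42.0 + 37.041*I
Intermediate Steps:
w(T, J) = J*T²
(C(w(2, -1)) + 7)² = (√(-3 - 1*2²) + 7)² = (√(-3 - 1*4) + 7)² = (√(-3 - 4) + 7)² = (√(-7) + 7)² = (I*√7 + 7)² = (7 + I*√7)²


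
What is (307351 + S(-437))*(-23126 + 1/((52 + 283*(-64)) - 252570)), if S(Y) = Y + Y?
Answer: -213123744191193/30070 ≈ -7.0876e+9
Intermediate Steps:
S(Y) = 2*Y
(307351 + S(-437))*(-23126 + 1/((52 + 283*(-64)) - 252570)) = (307351 + 2*(-437))*(-23126 + 1/((52 + 283*(-64)) - 252570)) = (307351 - 874)*(-23126 + 1/((52 - 18112) - 252570)) = 306477*(-23126 + 1/(-18060 - 252570)) = 306477*(-23126 + 1/(-270630)) = 306477*(-23126 - 1/270630) = 306477*(-6258589381/270630) = -213123744191193/30070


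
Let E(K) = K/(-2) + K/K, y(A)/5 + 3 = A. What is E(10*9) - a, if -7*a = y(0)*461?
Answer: -7223/7 ≈ -1031.9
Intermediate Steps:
y(A) = -15 + 5*A
E(K) = 1 - K/2 (E(K) = K*(-½) + 1 = -K/2 + 1 = 1 - K/2)
a = 6915/7 (a = -(-15 + 5*0)*461/7 = -(-15 + 0)*461/7 = -(-15)*461/7 = -⅐*(-6915) = 6915/7 ≈ 987.86)
E(10*9) - a = (1 - 5*9) - 1*6915/7 = (1 - ½*90) - 6915/7 = (1 - 45) - 6915/7 = -44 - 6915/7 = -7223/7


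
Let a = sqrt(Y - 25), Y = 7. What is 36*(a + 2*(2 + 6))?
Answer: 576 + 108*I*sqrt(2) ≈ 576.0 + 152.74*I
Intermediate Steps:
a = 3*I*sqrt(2) (a = sqrt(7 - 25) = sqrt(-18) = 3*I*sqrt(2) ≈ 4.2426*I)
36*(a + 2*(2 + 6)) = 36*(3*I*sqrt(2) + 2*(2 + 6)) = 36*(3*I*sqrt(2) + 2*8) = 36*(3*I*sqrt(2) + 16) = 36*(16 + 3*I*sqrt(2)) = 576 + 108*I*sqrt(2)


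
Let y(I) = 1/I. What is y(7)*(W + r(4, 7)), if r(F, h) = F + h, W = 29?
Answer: 40/7 ≈ 5.7143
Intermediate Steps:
y(7)*(W + r(4, 7)) = (29 + (4 + 7))/7 = (29 + 11)/7 = (⅐)*40 = 40/7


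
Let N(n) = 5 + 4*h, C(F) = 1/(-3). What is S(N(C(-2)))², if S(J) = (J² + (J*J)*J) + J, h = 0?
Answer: 24025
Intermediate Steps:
C(F) = -⅓
N(n) = 5 (N(n) = 5 + 4*0 = 5 + 0 = 5)
S(J) = J + J² + J³ (S(J) = (J² + J²*J) + J = (J² + J³) + J = J + J² + J³)
S(N(C(-2)))² = (5*(1 + 5 + 5²))² = (5*(1 + 5 + 25))² = (5*31)² = 155² = 24025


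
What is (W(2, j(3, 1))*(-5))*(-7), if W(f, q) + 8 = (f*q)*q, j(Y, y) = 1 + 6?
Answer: 3150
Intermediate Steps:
j(Y, y) = 7
W(f, q) = -8 + f*q**2 (W(f, q) = -8 + (f*q)*q = -8 + f*q**2)
(W(2, j(3, 1))*(-5))*(-7) = ((-8 + 2*7**2)*(-5))*(-7) = ((-8 + 2*49)*(-5))*(-7) = ((-8 + 98)*(-5))*(-7) = (90*(-5))*(-7) = -450*(-7) = 3150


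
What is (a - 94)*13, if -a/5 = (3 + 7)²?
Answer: -7722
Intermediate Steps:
a = -500 (a = -5*(3 + 7)² = -5*10² = -5*100 = -500)
(a - 94)*13 = (-500 - 94)*13 = -594*13 = -7722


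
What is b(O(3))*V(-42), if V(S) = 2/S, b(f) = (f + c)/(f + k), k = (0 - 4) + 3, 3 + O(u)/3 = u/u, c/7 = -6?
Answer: -16/49 ≈ -0.32653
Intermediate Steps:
c = -42 (c = 7*(-6) = -42)
O(u) = -6 (O(u) = -9 + 3*(u/u) = -9 + 3*1 = -9 + 3 = -6)
k = -1 (k = -4 + 3 = -1)
b(f) = (-42 + f)/(-1 + f) (b(f) = (f - 42)/(f - 1) = (-42 + f)/(-1 + f))
b(O(3))*V(-42) = ((-42 - 6)/(-1 - 6))*(2/(-42)) = (-48/(-7))*(2*(-1/42)) = -1/7*(-48)*(-1/21) = (48/7)*(-1/21) = -16/49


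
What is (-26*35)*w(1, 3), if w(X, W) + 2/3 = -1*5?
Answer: 15470/3 ≈ 5156.7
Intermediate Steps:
w(X, W) = -17/3 (w(X, W) = -⅔ - 1*5 = -⅔ - 5 = -17/3)
(-26*35)*w(1, 3) = -26*35*(-17/3) = -910*(-17/3) = 15470/3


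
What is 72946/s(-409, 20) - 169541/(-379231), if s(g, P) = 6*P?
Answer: 13841864723/22753860 ≈ 608.33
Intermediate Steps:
72946/s(-409, 20) - 169541/(-379231) = 72946/((6*20)) - 169541/(-379231) = 72946/120 - 169541*(-1/379231) = 72946*(1/120) + 169541/379231 = 36473/60 + 169541/379231 = 13841864723/22753860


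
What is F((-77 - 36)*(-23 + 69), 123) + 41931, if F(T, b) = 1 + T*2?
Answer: 31536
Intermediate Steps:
F(T, b) = 1 + 2*T
F((-77 - 36)*(-23 + 69), 123) + 41931 = (1 + 2*((-77 - 36)*(-23 + 69))) + 41931 = (1 + 2*(-113*46)) + 41931 = (1 + 2*(-5198)) + 41931 = (1 - 10396) + 41931 = -10395 + 41931 = 31536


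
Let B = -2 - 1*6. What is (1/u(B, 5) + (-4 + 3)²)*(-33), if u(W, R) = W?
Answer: -231/8 ≈ -28.875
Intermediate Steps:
B = -8 (B = -2 - 6 = -8)
(1/u(B, 5) + (-4 + 3)²)*(-33) = (1/(-8) + (-4 + 3)²)*(-33) = (-⅛ + (-1)²)*(-33) = (-⅛ + 1)*(-33) = (7/8)*(-33) = -231/8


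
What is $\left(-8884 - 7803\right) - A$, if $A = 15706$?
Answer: $-32393$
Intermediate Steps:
$\left(-8884 - 7803\right) - A = \left(-8884 - 7803\right) - 15706 = -16687 - 15706 = -32393$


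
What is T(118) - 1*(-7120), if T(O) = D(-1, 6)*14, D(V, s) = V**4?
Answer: 7134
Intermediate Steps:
T(O) = 14 (T(O) = (-1)**4*14 = 1*14 = 14)
T(118) - 1*(-7120) = 14 - 1*(-7120) = 14 + 7120 = 7134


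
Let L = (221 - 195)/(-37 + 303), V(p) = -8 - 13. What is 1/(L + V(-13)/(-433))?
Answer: 57589/8422 ≈ 6.8379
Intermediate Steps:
V(p) = -21
L = 13/133 (L = 26/266 = 26*(1/266) = 13/133 ≈ 0.097744)
1/(L + V(-13)/(-433)) = 1/(13/133 - 21/(-433)) = 1/(13/133 - 21*(-1/433)) = 1/(13/133 + 21/433) = 1/(8422/57589) = 57589/8422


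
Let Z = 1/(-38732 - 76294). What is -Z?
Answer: 1/115026 ≈ 8.6937e-6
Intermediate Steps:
Z = -1/115026 (Z = 1/(-115026) = -1/115026 ≈ -8.6937e-6)
-Z = -1*(-1/115026) = 1/115026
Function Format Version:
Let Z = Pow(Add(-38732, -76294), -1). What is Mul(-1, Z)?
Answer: Rational(1, 115026) ≈ 8.6937e-6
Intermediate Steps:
Z = Rational(-1, 115026) (Z = Pow(-115026, -1) = Rational(-1, 115026) ≈ -8.6937e-6)
Mul(-1, Z) = Mul(-1, Rational(-1, 115026)) = Rational(1, 115026)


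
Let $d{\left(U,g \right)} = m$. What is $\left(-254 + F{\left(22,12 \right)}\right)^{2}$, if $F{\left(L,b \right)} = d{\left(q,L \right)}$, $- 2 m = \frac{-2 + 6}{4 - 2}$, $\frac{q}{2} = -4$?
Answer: $65025$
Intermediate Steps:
$q = -8$ ($q = 2 \left(-4\right) = -8$)
$m = -1$ ($m = - \frac{\left(-2 + 6\right) \frac{1}{4 - 2}}{2} = - \frac{4 \cdot \frac{1}{2}}{2} = \left(- \frac{1}{2}\right) 2 = -1$)
$d{\left(U,g \right)} = -1$
$F{\left(L,b \right)} = -1$
$\left(-254 + F{\left(22,12 \right)}\right)^{2} = \left(-254 - 1\right)^{2} = \left(-255\right)^{2} = 65025$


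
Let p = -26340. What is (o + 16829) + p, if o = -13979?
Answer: -23490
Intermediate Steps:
(o + 16829) + p = (-13979 + 16829) - 26340 = 2850 - 26340 = -23490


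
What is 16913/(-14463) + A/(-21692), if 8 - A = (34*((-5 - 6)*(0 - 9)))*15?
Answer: 181622185/156865698 ≈ 1.1578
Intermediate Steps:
A = -50482 (A = 8 - 34*((-5 - 6)*(0 - 9))*15 = 8 - 34*(-11*(-9))*15 = 8 - 34*99*15 = 8 - 3366*15 = 8 - 1*50490 = 8 - 50490 = -50482)
16913/(-14463) + A/(-21692) = 16913/(-14463) - 50482/(-21692) = 16913*(-1/14463) - 50482*(-1/21692) = -16913/14463 + 25241/10846 = 181622185/156865698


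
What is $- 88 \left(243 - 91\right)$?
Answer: $-13376$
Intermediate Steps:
$- 88 \left(243 - 91\right) = \left(-88\right) 152 = -13376$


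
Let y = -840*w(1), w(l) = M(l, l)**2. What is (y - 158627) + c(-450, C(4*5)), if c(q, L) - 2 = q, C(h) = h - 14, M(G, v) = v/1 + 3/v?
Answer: -172515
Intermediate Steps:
M(G, v) = v + 3/v (M(G, v) = v*1 + 3/v = v + 3/v)
C(h) = -14 + h
c(q, L) = 2 + q
w(l) = (l + 3/l)**2
y = -13440 (y = -840*(3 + 1**2)**2/1**2 = -840*(3 + 1)**2 = -840*4**2 = -840*16 = -13440)
(y - 158627) + c(-450, C(4*5)) = (-13440 - 158627) + (2 - 450) = -172067 - 448 = -172515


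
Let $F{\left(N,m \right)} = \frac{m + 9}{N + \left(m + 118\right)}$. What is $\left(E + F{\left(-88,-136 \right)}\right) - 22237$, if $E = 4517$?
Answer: $- \frac{1878193}{106} \approx -17719.0$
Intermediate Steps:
$F{\left(N,m \right)} = \frac{9 + m}{118 + N + m}$ ($F{\left(N,m \right)} = \frac{9 + m}{N + \left(118 + m\right)} = \frac{9 + m}{118 + N + m}$)
$\left(E + F{\left(-88,-136 \right)}\right) - 22237 = \left(4517 + \frac{9 - 136}{118 - 88 - 136}\right) - 22237 = \left(4517 + \frac{1}{-106} \left(-127\right)\right) - 22237 = \left(4517 - - \frac{127}{106}\right) - 22237 = \left(4517 + \frac{127}{106}\right) - 22237 = \frac{478929}{106} - 22237 = - \frac{1878193}{106}$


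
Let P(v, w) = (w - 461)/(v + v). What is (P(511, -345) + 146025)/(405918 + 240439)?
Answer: 4389316/19428731 ≈ 0.22592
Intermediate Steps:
P(v, w) = (-461 + w)/(2*v) (P(v, w) = (-461 + w)/((2*v)) = (-461 + w)*(1/(2*v)) = (-461 + w)/(2*v))
(P(511, -345) + 146025)/(405918 + 240439) = ((1/2)*(-461 - 345)/511 + 146025)/(405918 + 240439) = ((1/2)*(1/511)*(-806) + 146025)/646357 = (-403/511 + 146025)*(1/646357) = (74618372/511)*(1/646357) = 4389316/19428731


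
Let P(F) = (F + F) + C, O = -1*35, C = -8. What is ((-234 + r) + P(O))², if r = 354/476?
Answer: 5487698241/56644 ≈ 96881.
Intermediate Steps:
O = -35
r = 177/238 (r = 354*(1/476) = 177/238 ≈ 0.74370)
P(F) = -8 + 2*F (P(F) = (F + F) - 8 = 2*F - 8 = -8 + 2*F)
((-234 + r) + P(O))² = ((-234 + 177/238) + (-8 + 2*(-35)))² = (-55515/238 + (-8 - 70))² = (-55515/238 - 78)² = (-74079/238)² = 5487698241/56644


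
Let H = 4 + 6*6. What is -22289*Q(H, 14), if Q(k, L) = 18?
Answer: -401202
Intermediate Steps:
H = 40 (H = 4 + 36 = 40)
-22289*Q(H, 14) = -22289*18 = -401202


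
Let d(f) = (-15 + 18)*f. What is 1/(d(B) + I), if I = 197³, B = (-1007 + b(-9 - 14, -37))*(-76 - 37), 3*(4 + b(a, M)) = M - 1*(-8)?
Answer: 1/7991379 ≈ 1.2513e-7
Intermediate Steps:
b(a, M) = -4/3 + M/3 (b(a, M) = -4 + (M - 1*(-8))/3 = -4 + (M + 8)/3 = -4 + (8 + M)/3 = -4 + (8/3 + M/3) = -4/3 + M/3)
B = 346006/3 (B = (-1007 + (-4/3 + (⅓)*(-37)))*(-76 - 37) = (-1007 + (-4/3 - 37/3))*(-113) = (-1007 - 41/3)*(-113) = -3062/3*(-113) = 346006/3 ≈ 1.1534e+5)
d(f) = 3*f
I = 7645373
1/(d(B) + I) = 1/(3*(346006/3) + 7645373) = 1/(346006 + 7645373) = 1/7991379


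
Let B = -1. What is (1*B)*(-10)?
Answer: 10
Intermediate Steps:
(1*B)*(-10) = (1*(-1))*(-10) = -1*(-10) = 10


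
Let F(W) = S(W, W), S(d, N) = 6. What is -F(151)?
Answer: -6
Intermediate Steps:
F(W) = 6
-F(151) = -1*6 = -6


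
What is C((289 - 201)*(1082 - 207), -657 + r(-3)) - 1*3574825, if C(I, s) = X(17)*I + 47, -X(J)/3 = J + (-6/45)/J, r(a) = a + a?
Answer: -127499426/17 ≈ -7.5000e+6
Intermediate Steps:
r(a) = 2*a
X(J) = -3*J + 2/(5*J) (X(J) = -3*(J + (-6/45)/J) = -3*(J + (-6*1/45)/J) = -3*(J - 2/(15*J)) = -3*J + 2/(5*J))
C(I, s) = 47 - 4333*I/85 (C(I, s) = (-3*17 + (⅖)/17)*I + 47 = (-51 + (⅖)*(1/17))*I + 47 = (-51 + 2/85)*I + 47 = -4333*I/85 + 47 = 47 - 4333*I/85)
C((289 - 201)*(1082 - 207), -657 + r(-3)) - 1*3574825 = (47 - 4333*(289 - 201)*(1082 - 207)/85) - 1*3574825 = (47 - 381304*875/85) - 3574825 = (47 - 4333/85*77000) - 3574825 = (47 - 66728200/17) - 3574825 = -66727401/17 - 3574825 = -127499426/17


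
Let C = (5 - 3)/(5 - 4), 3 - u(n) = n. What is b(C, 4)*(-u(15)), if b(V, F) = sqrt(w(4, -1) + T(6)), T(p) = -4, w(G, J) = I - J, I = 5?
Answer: 12*sqrt(2) ≈ 16.971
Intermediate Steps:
u(n) = 3 - n
C = 2 (C = 2/1 = 2*1 = 2)
w(G, J) = 5 - J
b(V, F) = sqrt(2) (b(V, F) = sqrt((5 - 1*(-1)) - 4) = sqrt((5 + 1) - 4) = sqrt(6 - 4) = sqrt(2))
b(C, 4)*(-u(15)) = sqrt(2)*(-(3 - 1*15)) = sqrt(2)*(-(3 - 15)) = sqrt(2)*(-1*(-12)) = sqrt(2)*12 = 12*sqrt(2)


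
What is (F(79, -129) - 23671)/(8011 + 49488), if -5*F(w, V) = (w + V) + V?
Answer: -118176/287495 ≈ -0.41105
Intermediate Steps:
F(w, V) = -2*V/5 - w/5 (F(w, V) = -((w + V) + V)/5 = -((V + w) + V)/5 = -(w + 2*V)/5 = -2*V/5 - w/5)
(F(79, -129) - 23671)/(8011 + 49488) = ((-2/5*(-129) - 1/5*79) - 23671)/(8011 + 49488) = ((258/5 - 79/5) - 23671)/57499 = (179/5 - 23671)*(1/57499) = -118176/5*1/57499 = -118176/287495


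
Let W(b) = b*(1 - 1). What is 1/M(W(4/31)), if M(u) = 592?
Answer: 1/592 ≈ 0.0016892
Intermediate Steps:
W(b) = 0 (W(b) = b*0 = 0)
1/M(W(4/31)) = 1/592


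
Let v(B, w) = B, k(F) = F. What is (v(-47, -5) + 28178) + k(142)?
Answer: 28273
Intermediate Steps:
(v(-47, -5) + 28178) + k(142) = (-47 + 28178) + 142 = 28131 + 142 = 28273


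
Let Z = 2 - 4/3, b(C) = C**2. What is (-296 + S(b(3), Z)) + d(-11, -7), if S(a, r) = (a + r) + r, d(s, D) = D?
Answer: -878/3 ≈ -292.67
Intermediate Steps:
Z = 2/3 (Z = 2 - 4/3 = 2/3 ≈ 0.66667)
S(a, r) = a + 2*r
(-296 + S(b(3), Z)) + d(-11, -7) = (-296 + (3**2 + 2*(2/3))) - 7 = (-296 + (9 + 4/3)) - 7 = (-296 + 31/3) - 7 = -857/3 - 7 = -878/3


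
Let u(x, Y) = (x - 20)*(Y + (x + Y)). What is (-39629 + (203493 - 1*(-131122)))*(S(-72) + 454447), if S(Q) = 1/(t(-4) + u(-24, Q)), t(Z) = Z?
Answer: 495201027276441/3694 ≈ 1.3406e+11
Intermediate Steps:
u(x, Y) = (-20 + x)*(x + 2*Y) (u(x, Y) = (-20 + x)*(Y + (Y + x)) = (-20 + x)*(x + 2*Y))
S(Q) = 1/(1052 - 88*Q) (S(Q) = 1/(-4 + ((-24)**2 - 40*Q - 20*(-24) + 2*Q*(-24))) = 1/(-4 + (576 - 40*Q + 480 - 48*Q)) = 1/(-4 + (1056 - 88*Q)) = 1/(1052 - 88*Q))
(-39629 + (203493 - 1*(-131122)))*(S(-72) + 454447) = (-39629 + (203493 - 1*(-131122)))*(1/(4*(263 - 22*(-72))) + 454447) = (-39629 + (203493 + 131122))*(1/(4*(263 + 1584)) + 454447) = (-39629 + 334615)*((1/4)/1847 + 454447) = 294986*((1/4)*(1/1847) + 454447) = 294986*(1/7388 + 454447) = 294986*(3357454437/7388) = 495201027276441/3694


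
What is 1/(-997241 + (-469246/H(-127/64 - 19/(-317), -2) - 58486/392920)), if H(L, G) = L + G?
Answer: -15641948740/13728483384606677 ≈ -1.1394e-6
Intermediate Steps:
H(L, G) = G + L
1/(-997241 + (-469246/H(-127/64 - 19/(-317), -2) - 58486/392920)) = 1/(-997241 + (-469246/(-2 + (-127/64 - 19/(-317))) - 58486/392920)) = 1/(-997241 + (-469246/(-2 + (-127*1/64 - 19*(-1/317))) - 58486*1/392920)) = 1/(-997241 + (-469246/(-2 + (-127/64 + 19/317)) - 29243/196460)) = 1/(-997241 + (-469246/(-2 - 39043/20288) - 29243/196460)) = 1/(-997241 + (-469246/(-79619/20288) - 29243/196460)) = 1/(-997241 + (-469246*(-20288/79619) - 29243/196460)) = 1/(-997241 + (9520062848/79619 - 29243/196460)) = 1/(-997241 + 1870309218819663/15641948740) = 1/(-13728483384606677/15641948740) = -15641948740/13728483384606677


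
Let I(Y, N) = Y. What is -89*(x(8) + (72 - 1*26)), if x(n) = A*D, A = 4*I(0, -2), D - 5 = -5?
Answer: -4094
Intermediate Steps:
D = 0 (D = 5 - 5 = 0)
A = 0 (A = 4*0 = 0)
x(n) = 0 (x(n) = 0*0 = 0)
-89*(x(8) + (72 - 1*26)) = -89*(0 + (72 - 1*26)) = -89*(0 + (72 - 26)) = -89*(0 + 46) = -89*46 = -4094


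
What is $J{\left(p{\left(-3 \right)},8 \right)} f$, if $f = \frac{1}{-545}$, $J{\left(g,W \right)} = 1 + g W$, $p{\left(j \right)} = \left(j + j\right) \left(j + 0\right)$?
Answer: $- \frac{29}{109} \approx -0.26606$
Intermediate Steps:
$p{\left(j \right)} = 2 j^{2}$ ($p{\left(j \right)} = 2 j j = 2 j^{2}$)
$J{\left(g,W \right)} = 1 + W g$
$f = - \frac{1}{545} \approx -0.0018349$
$J{\left(p{\left(-3 \right)},8 \right)} f = \left(1 + 8 \cdot 2 \left(-3\right)^{2}\right) \left(- \frac{1}{545}\right) = \left(1 + 8 \cdot 2 \cdot 9\right) \left(- \frac{1}{545}\right) = \left(1 + 8 \cdot 18\right) \left(- \frac{1}{545}\right) = \left(1 + 144\right) \left(- \frac{1}{545}\right) = 145 \left(- \frac{1}{545}\right) = - \frac{29}{109}$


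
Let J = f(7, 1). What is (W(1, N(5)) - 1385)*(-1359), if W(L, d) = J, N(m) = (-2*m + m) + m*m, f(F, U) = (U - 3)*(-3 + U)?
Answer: 1876779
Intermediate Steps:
f(F, U) = (-3 + U)**2 (f(F, U) = (-3 + U)*(-3 + U) = (-3 + U)**2)
J = 4 (J = (-3 + 1)**2 = (-2)**2 = 4)
N(m) = m**2 - m (N(m) = -m + m**2 = m**2 - m)
W(L, d) = 4
(W(1, N(5)) - 1385)*(-1359) = (4 - 1385)*(-1359) = -1381*(-1359) = 1876779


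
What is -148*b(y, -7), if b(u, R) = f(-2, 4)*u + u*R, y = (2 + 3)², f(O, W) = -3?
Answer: 37000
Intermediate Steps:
y = 25 (y = 5² = 25)
b(u, R) = -3*u + R*u (b(u, R) = -3*u + u*R = -3*u + R*u)
-148*b(y, -7) = -3700*(-3 - 7) = -3700*(-10) = -148*(-250) = 37000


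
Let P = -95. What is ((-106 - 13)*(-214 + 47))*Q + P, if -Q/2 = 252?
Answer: -10016087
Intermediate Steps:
Q = -504 (Q = -2*252 = -504)
((-106 - 13)*(-214 + 47))*Q + P = ((-106 - 13)*(-214 + 47))*(-504) - 95 = -119*(-167)*(-504) - 95 = 19873*(-504) - 95 = -10015992 - 95 = -10016087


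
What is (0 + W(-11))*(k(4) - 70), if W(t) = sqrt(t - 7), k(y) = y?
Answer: -198*I*sqrt(2) ≈ -280.01*I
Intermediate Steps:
W(t) = sqrt(-7 + t)
(0 + W(-11))*(k(4) - 70) = (0 + sqrt(-7 - 11))*(4 - 70) = (0 + sqrt(-18))*(-66) = (0 + 3*I*sqrt(2))*(-66) = (3*I*sqrt(2))*(-66) = -198*I*sqrt(2)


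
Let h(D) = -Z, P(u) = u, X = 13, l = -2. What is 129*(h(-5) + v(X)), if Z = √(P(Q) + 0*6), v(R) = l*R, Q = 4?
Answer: -3612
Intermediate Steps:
v(R) = -2*R
Z = 2 (Z = √(4 + 0*6) = √(4 + 0) = √4 = 2)
h(D) = -2 (h(D) = -1*2 = -2)
129*(h(-5) + v(X)) = 129*(-2 - 2*13) = 129*(-2 - 26) = 129*(-28) = -3612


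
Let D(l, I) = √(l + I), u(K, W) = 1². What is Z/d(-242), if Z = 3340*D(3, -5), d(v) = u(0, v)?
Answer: 3340*I*√2 ≈ 4723.5*I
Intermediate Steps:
u(K, W) = 1
D(l, I) = √(I + l)
d(v) = 1
Z = 3340*I*√2 (Z = 3340*√(-5 + 3) = 3340*√(-2) = 3340*(I*√2) = 3340*I*√2 ≈ 4723.5*I)
Z/d(-242) = (3340*I*√2)/1 = (3340*I*√2)*1 = 3340*I*√2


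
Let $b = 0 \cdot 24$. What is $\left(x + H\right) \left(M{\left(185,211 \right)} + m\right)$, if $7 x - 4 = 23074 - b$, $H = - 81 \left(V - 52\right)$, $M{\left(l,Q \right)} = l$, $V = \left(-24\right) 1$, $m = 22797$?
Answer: $\frac{1520718940}{7} \approx 2.1725 \cdot 10^{8}$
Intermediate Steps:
$V = -24$
$b = 0$
$H = 6156$ ($H = - 81 \left(-24 - 52\right) = \left(-81\right) \left(-76\right) = 6156$)
$x = \frac{23078}{7}$ ($x = \frac{4}{7} + \frac{23074 - 0}{7} = \frac{4}{7} + \frac{23074 + 0}{7} = \frac{4}{7} + \frac{1}{7} \cdot 23074 = \frac{4}{7} + \frac{23074}{7} = \frac{23078}{7} \approx 3296.9$)
$\left(x + H\right) \left(M{\left(185,211 \right)} + m\right) = \left(\frac{23078}{7} + 6156\right) \left(185 + 22797\right) = \frac{66170}{7} \cdot 22982 = \frac{1520718940}{7}$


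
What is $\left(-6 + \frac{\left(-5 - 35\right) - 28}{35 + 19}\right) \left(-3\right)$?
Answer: $\frac{196}{9} \approx 21.778$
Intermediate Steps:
$\left(-6 + \frac{\left(-5 - 35\right) - 28}{35 + 19}\right) \left(-3\right) = \left(-6 + \frac{-40 - 28}{54}\right) \left(-3\right) = \left(-6 - \frac{34}{27}\right) \left(-3\right) = \left(- \frac{196}{27}\right) \left(-3\right) = \frac{196}{9}$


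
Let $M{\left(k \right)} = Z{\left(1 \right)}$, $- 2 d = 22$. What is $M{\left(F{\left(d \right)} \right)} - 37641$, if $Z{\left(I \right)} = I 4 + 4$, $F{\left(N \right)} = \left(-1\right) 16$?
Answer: $-37633$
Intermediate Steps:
$d = -11$ ($d = \left(- \frac{1}{2}\right) 22 = -11$)
$F{\left(N \right)} = -16$
$Z{\left(I \right)} = 4 + 4 I$ ($Z{\left(I \right)} = 4 I + 4 = 4 + 4 I$)
$M{\left(k \right)} = 8$ ($M{\left(k \right)} = 4 + 4 \cdot 1 = 4 + 4 = 8$)
$M{\left(F{\left(d \right)} \right)} - 37641 = 8 - 37641 = -37633$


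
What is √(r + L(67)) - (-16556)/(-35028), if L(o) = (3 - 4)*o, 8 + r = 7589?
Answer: -4139/8757 + 17*√26 ≈ 86.211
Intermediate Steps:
r = 7581 (r = -8 + 7589 = 7581)
L(o) = -o
√(r + L(67)) - (-16556)/(-35028) = √(7581 - 1*67) - (-16556)/(-35028) = √(7581 - 67) - (-16556)*(-1)/35028 = √7514 - 1*4139/8757 = 17*√26 - 4139/8757 = -4139/8757 + 17*√26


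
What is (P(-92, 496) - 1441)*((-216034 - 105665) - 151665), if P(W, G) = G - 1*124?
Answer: 506026116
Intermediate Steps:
P(W, G) = -124 + G (P(W, G) = G - 124 = -124 + G)
(P(-92, 496) - 1441)*((-216034 - 105665) - 151665) = ((-124 + 496) - 1441)*((-216034 - 105665) - 151665) = (372 - 1441)*(-321699 - 151665) = -1069*(-473364) = 506026116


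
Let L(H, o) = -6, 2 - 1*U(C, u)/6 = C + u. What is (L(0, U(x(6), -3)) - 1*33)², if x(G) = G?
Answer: 1521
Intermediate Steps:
U(C, u) = 12 - 6*C - 6*u (U(C, u) = 12 - 6*(C + u) = 12 + (-6*C - 6*u) = 12 - 6*C - 6*u)
(L(0, U(x(6), -3)) - 1*33)² = (-6 - 1*33)² = (-6 - 33)² = (-39)² = 1521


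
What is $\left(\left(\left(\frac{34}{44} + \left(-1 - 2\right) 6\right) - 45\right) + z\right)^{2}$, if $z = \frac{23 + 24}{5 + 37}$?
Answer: $\frac{199261456}{53361} \approx 3734.2$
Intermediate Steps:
$z = \frac{47}{42} \approx 1.119$
$\left(\left(\left(\frac{34}{44} + \left(-1 - 2\right) 6\right) - 45\right) + z\right)^{2} = \left(\left(\left(\frac{34}{44} + \left(-1 - 2\right) 6\right) - 45\right) + \frac{47}{42}\right)^{2} = \left(\left(\left(34 \cdot \frac{1}{44} - 18\right) - 45\right) + \frac{47}{42}\right)^{2} = \left(\left(\left(\frac{17}{22} - 18\right) - 45\right) + \frac{47}{42}\right)^{2} = \left(\left(- \frac{379}{22} - 45\right) + \frac{47}{42}\right)^{2} = \left(- \frac{1369}{22} + \frac{47}{42}\right)^{2} = \left(- \frac{14116}{231}\right)^{2} = \frac{199261456}{53361}$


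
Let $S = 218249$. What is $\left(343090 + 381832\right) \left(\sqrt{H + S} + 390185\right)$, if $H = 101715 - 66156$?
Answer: $282853690570 + 2899688 \sqrt{15863} \approx 2.8322 \cdot 10^{11}$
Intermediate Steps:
$H = 35559$ ($H = 101715 - 66156 = 35559$)
$\left(343090 + 381832\right) \left(\sqrt{H + S} + 390185\right) = \left(343090 + 381832\right) \left(\sqrt{35559 + 218249} + 390185\right) = 724922 \left(\sqrt{253808} + 390185\right) = 724922 \left(4 \sqrt{15863} + 390185\right) = 724922 \left(390185 + 4 \sqrt{15863}\right) = 282853690570 + 2899688 \sqrt{15863}$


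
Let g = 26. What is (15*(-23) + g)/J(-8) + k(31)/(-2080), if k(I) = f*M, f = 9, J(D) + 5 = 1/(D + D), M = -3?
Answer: 10618507/168480 ≈ 63.025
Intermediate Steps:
J(D) = -5 + 1/(2*D) (J(D) = -5 + 1/(D + D) = -5 + 1/(2*D))
k(I) = -27 (k(I) = 9*(-3) = -27)
(15*(-23) + g)/J(-8) + k(31)/(-2080) = (15*(-23) + 26)/(-5 + (½)/(-8)) - 27/(-2080) = (-345 + 26)/(-5 + (½)*(-⅛)) - 27*(-1/2080) = -319/(-5 - 1/16) + 27/2080 = -319/(-81/16) + 27/2080 = -319*(-16/81) + 27/2080 = 5104/81 + 27/2080 = 10618507/168480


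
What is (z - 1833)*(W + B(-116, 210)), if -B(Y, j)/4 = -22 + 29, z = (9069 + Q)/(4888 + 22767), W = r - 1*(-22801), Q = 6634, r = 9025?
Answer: -1611392649776/27655 ≈ -5.8268e+7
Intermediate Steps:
W = 31826 (W = 9025 - 1*(-22801) = 9025 + 22801 = 31826)
z = 15703/27655 (z = (9069 + 6634)/(4888 + 22767) = 15703/27655 ≈ 0.56782)
B(Y, j) = -28 (B(Y, j) = -4*(-22 + 29) = -4*7 = -28)
(z - 1833)*(W + B(-116, 210)) = (15703/27655 - 1833)*(31826 - 28) = -50675912/27655*31798 = -1611392649776/27655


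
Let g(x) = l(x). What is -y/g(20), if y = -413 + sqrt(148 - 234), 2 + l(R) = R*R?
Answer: 413/398 - I*sqrt(86)/398 ≈ 1.0377 - 0.023301*I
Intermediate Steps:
l(R) = -2 + R**2 (l(R) = -2 + R*R = -2 + R**2)
g(x) = -2 + x**2
y = -413 + I*sqrt(86) (y = -413 + sqrt(-86) = -413 + I*sqrt(86) ≈ -413.0 + 9.2736*I)
-y/g(20) = -(-413 + I*sqrt(86))/(-2 + 20**2) = -(-413 + I*sqrt(86))/(-2 + 400) = -(-413 + I*sqrt(86))/398 = -(-413/398 + I*sqrt(86)/398) = 413/398 - I*sqrt(86)/398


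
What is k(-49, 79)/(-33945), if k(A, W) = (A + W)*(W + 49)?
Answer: -256/2263 ≈ -0.11312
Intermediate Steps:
k(A, W) = (49 + W)*(A + W) (k(A, W) = (A + W)*(49 + W) = (49 + W)*(A + W))
k(-49, 79)/(-33945) = (79² + 49*(-49) + 49*79 - 49*79)/(-33945) = (6241 - 2401 + 3871 - 3871)*(-1/33945) = 3840*(-1/33945) = -256/2263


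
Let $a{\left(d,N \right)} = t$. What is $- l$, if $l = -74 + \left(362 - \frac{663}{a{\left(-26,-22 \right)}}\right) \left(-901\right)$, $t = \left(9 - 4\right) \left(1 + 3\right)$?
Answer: $\frac{5927357}{20} \approx 2.9637 \cdot 10^{5}$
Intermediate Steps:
$t = 20$ ($t = 5 \cdot 4 = 20$)
$a{\left(d,N \right)} = 20$
$l = - \frac{5927357}{20}$ ($l = -74 + \left(362 - \frac{663}{20}\right) \left(-901\right) = -74 + \frac{6577}{20} \left(-901\right) = -74 - \frac{5925877}{20} = - \frac{5927357}{20} \approx -2.9637 \cdot 10^{5}$)
$- l = \left(-1\right) \left(- \frac{5927357}{20}\right) = \frac{5927357}{20}$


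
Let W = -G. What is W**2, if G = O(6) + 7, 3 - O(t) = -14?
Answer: 576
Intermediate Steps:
O(t) = 17 (O(t) = 3 - 1*(-14) = 3 + 14 = 17)
G = 24 (G = 17 + 7 = 24)
W = -24 (W = -1*24 = -24)
W**2 = (-24)**2 = 576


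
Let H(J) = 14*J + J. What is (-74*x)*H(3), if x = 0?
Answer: 0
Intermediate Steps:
H(J) = 15*J
(-74*x)*H(3) = (-74*0)*(15*3) = 0*45 = 0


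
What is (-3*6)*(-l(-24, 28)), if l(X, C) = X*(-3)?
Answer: 1296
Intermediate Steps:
l(X, C) = -3*X
(-3*6)*(-l(-24, 28)) = (-3*6)*(-(-3)*(-24)) = -(-18)*72 = -18*(-72) = 1296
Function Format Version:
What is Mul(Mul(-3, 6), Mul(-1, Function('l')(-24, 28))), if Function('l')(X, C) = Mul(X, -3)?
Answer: 1296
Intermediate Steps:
Function('l')(X, C) = Mul(-3, X)
Mul(Mul(-3, 6), Mul(-1, Function('l')(-24, 28))) = Mul(Mul(-3, 6), Mul(-1, Mul(-3, -24))) = Mul(-18, Mul(-1, 72)) = Mul(-18, -72) = 1296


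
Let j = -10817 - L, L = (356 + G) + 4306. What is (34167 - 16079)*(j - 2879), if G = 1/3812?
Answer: -316452711834/953 ≈ -3.3206e+8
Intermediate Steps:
G = 1/3812 ≈ 0.00026233
L = 17771545/3812 (L = (356 + 1/3812) + 4306 = 1357073/3812 + 4306 = 17771545/3812 ≈ 4662.0)
j = -59005949/3812 (j = -10817 - 1*17771545/3812 = -10817 - 17771545/3812 = -59005949/3812 ≈ -15479.)
(34167 - 16079)*(j - 2879) = (34167 - 16079)*(-59005949/3812 - 2879) = 18088*(-69980697/3812) = -316452711834/953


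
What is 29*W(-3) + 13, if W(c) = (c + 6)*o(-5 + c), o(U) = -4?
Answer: -335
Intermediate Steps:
W(c) = -24 - 4*c (W(c) = (c + 6)*(-4) = (6 + c)*(-4) = -24 - 4*c)
29*W(-3) + 13 = 29*(-24 - 4*(-3)) + 13 = 29*(-24 + 12) + 13 = 29*(-12) + 13 = -348 + 13 = -335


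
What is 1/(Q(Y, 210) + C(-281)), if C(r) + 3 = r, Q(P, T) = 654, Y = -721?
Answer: 1/370 ≈ 0.0027027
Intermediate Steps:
C(r) = -3 + r
1/(Q(Y, 210) + C(-281)) = 1/(654 + (-3 - 281)) = 1/(654 - 284) = 1/370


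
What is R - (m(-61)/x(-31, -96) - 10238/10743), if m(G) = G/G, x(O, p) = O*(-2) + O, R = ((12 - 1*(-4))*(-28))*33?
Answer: -4923253237/333033 ≈ -14783.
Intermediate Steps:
R = -14784 (R = ((12 + 4)*(-28))*33 = (16*(-28))*33 = -448*33 = -14784)
x(O, p) = -O (x(O, p) = -2*O + O = -O)
m(G) = 1
R - (m(-61)/x(-31, -96) - 10238/10743) = -14784 - (1/(-1*(-31)) - 10238/10743) = -14784 - (1/31 - 10238*1/10743) = -14784 - (1*(1/31) - 10238/10743) = -14784 - (1/31 - 10238/10743) = -14784 - 1*(-306635/333033) = -14784 + 306635/333033 = -4923253237/333033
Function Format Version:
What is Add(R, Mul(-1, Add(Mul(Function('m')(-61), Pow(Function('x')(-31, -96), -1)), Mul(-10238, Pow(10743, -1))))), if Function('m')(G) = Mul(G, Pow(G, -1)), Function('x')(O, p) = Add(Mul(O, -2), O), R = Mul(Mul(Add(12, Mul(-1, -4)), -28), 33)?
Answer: Rational(-4923253237, 333033) ≈ -14783.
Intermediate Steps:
R = -14784 (R = Mul(Mul(Add(12, 4), -28), 33) = Mul(Mul(16, -28), 33) = Mul(-448, 33) = -14784)
Function('x')(O, p) = Mul(-1, O) (Function('x')(O, p) = Add(Mul(-2, O), O) = Mul(-1, O))
Function('m')(G) = 1
Add(R, Mul(-1, Add(Mul(Function('m')(-61), Pow(Function('x')(-31, -96), -1)), Mul(-10238, Pow(10743, -1))))) = Add(-14784, Mul(-1, Add(Mul(1, Pow(Mul(-1, -31), -1)), Mul(-10238, Pow(10743, -1))))) = Add(-14784, Mul(-1, Add(Mul(1, Pow(31, -1)), Mul(-10238, Rational(1, 10743))))) = Add(-14784, Mul(-1, Add(Mul(1, Rational(1, 31)), Rational(-10238, 10743)))) = Add(-14784, Mul(-1, Add(Rational(1, 31), Rational(-10238, 10743)))) = Add(-14784, Mul(-1, Rational(-306635, 333033))) = Add(-14784, Rational(306635, 333033)) = Rational(-4923253237, 333033)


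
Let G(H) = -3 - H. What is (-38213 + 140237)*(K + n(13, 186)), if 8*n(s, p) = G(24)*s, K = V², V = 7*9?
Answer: 400456953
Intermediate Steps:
V = 63
K = 3969 (K = 63² = 3969)
n(s, p) = -27*s/8 (n(s, p) = ((-3 - 1*24)*s)/8 = ((-3 - 24)*s)/8 = (-27*s)/8 = -27*s/8)
(-38213 + 140237)*(K + n(13, 186)) = (-38213 + 140237)*(3969 - 27/8*13) = 102024*(3969 - 351/8) = 102024*(31401/8) = 400456953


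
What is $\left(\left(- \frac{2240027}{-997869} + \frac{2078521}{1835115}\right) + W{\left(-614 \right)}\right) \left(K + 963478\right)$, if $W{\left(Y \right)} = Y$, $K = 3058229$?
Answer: $- \frac{499663439461498151428}{203467152215} \approx -2.4557 \cdot 10^{9}$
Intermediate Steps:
$\left(\left(- \frac{2240027}{-997869} + \frac{2078521}{1835115}\right) + W{\left(-614 \right)}\right) \left(K + 963478\right) = \left(\left(- \frac{2240027}{-997869} + \frac{2078521}{1835115}\right) - 614\right) \left(3058229 + 963478\right) = \left(\left(\left(-2240027\right) \left(- \frac{1}{997869}\right) + 2078521 \cdot \frac{1}{1835115}\right) - 614\right) 4021707 = \left(\left(\frac{2240027}{997869} + \frac{2078521}{1835115}\right) - 614\right) 4021707 = \left(\frac{2061599606618}{610401456645} - 614\right) 4021707 = \left(- \frac{372724894773412}{610401456645}\right) 4021707 = - \frac{499663439461498151428}{203467152215}$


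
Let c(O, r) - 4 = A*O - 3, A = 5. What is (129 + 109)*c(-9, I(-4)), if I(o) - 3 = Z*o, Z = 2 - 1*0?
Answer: -10472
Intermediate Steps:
Z = 2 (Z = 2 + 0 = 2)
I(o) = 3 + 2*o
c(O, r) = 1 + 5*O (c(O, r) = 4 + (5*O - 3) = 4 + (-3 + 5*O) = 1 + 5*O)
(129 + 109)*c(-9, I(-4)) = (129 + 109)*(1 + 5*(-9)) = 238*(1 - 45) = 238*(-44) = -10472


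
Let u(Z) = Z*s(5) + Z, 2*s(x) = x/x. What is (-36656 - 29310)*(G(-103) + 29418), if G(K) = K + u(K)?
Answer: -1923601543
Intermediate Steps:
s(x) = ½ (s(x) = (x/x)/2 = (½)*1 = ½)
u(Z) = 3*Z/2 (u(Z) = Z*(½) + Z = Z/2 + Z = 3*Z/2)
G(K) = 5*K/2 (G(K) = K + 3*K/2 = 5*K/2)
(-36656 - 29310)*(G(-103) + 29418) = (-36656 - 29310)*((5/2)*(-103) + 29418) = -65966*(-515/2 + 29418) = -65966*58321/2 = -1923601543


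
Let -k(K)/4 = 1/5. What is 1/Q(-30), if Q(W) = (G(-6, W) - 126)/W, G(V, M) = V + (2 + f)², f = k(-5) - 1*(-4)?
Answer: 375/1312 ≈ 0.28582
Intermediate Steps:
k(K) = -⅘ (k(K) = -4/5 = -4*⅕ = -⅘)
f = 16/5 (f = -⅘ - 1*(-4) = -⅘ + 4 = 16/5 ≈ 3.2000)
G(V, M) = 676/25 + V (G(V, M) = V + (2 + 16/5)² = V + (26/5)² = V + 676/25 = 676/25 + V)
Q(W) = -2624/(25*W) (Q(W) = ((676/25 - 6) - 126)/W = (526/25 - 126)/W = -2624/(25*W))
1/Q(-30) = 1/(-2624/25/(-30)) = 1/(-2624/25*(-1/30)) = 1/(1312/375) = 375/1312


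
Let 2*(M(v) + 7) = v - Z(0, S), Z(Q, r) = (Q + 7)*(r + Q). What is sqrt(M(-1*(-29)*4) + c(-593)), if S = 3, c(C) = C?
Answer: I*sqrt(2210)/2 ≈ 23.505*I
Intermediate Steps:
Z(Q, r) = (7 + Q)*(Q + r)
M(v) = -35/2 + v/2 (M(v) = -7 + (v - (0**2 + 7*0 + 7*3 + 0*3))/2 = -7 + (v - (0 + 0 + 21 + 0))/2 = -7 + (v - 1*21)/2 = -7 + (v - 21)/2 = -7 + (-21 + v)/2 = -7 + (-21/2 + v/2) = -35/2 + v/2)
sqrt(M(-1*(-29)*4) + c(-593)) = sqrt((-35/2 + (-1*(-29)*4)/2) - 593) = sqrt((-35/2 + (29*4)/2) - 593) = sqrt((-35/2 + (1/2)*116) - 593) = sqrt((-35/2 + 58) - 593) = sqrt(81/2 - 593) = sqrt(-1105/2) = I*sqrt(2210)/2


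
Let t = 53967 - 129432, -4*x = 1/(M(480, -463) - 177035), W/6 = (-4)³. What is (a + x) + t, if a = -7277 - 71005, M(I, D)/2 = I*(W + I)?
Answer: -52197106499/339500 ≈ -1.5375e+5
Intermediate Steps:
W = -384 (W = 6*(-4)³ = 6*(-64) = -384)
M(I, D) = 2*I*(-384 + I) (M(I, D) = 2*(I*(-384 + I)) = 2*I*(-384 + I))
x = 1/339500 (x = -1/(4*(2*480*(-384 + 480) - 177035)) = -1/(4*(2*480*96 - 177035)) = -1/(4*(92160 - 177035)) = -¼/(-84875) = -¼*(-1/84875) = 1/339500 ≈ 2.9455e-6)
t = -75465
a = -78282
(a + x) + t = (-78282 + 1/339500) - 75465 = -26576738999/339500 - 75465 = -52197106499/339500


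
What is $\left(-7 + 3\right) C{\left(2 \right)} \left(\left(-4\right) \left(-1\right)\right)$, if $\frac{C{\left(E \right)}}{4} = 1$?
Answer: $-64$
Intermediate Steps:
$C{\left(E \right)} = 4$ ($C{\left(E \right)} = 4 \cdot 1 = 4$)
$\left(-7 + 3\right) C{\left(2 \right)} \left(\left(-4\right) \left(-1\right)\right) = \left(-7 + 3\right) 4 \left(\left(-4\right) \left(-1\right)\right) = \left(-4\right) 4 \cdot 4 = \left(-16\right) 4 = -64$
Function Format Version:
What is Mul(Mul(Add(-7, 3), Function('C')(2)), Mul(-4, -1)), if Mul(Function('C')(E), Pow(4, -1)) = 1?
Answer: -64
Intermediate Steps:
Function('C')(E) = 4 (Function('C')(E) = Mul(4, 1) = 4)
Mul(Mul(Add(-7, 3), Function('C')(2)), Mul(-4, -1)) = Mul(Mul(Add(-7, 3), 4), Mul(-4, -1)) = Mul(Mul(-4, 4), 4) = Mul(-16, 4) = -64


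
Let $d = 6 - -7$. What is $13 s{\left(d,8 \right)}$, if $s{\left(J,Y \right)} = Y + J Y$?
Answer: $1456$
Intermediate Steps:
$d = 13$ ($d = 6 + 7 = 13$)
$13 s{\left(d,8 \right)} = 13 \cdot 8 \left(1 + 13\right) = 13 \cdot 8 \cdot 14 = 13 \cdot 112 = 1456$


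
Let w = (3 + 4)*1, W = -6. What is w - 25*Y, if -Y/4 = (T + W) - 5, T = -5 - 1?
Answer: -1693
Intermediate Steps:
T = -6
w = 7 (w = 7*1 = 7)
Y = 68 (Y = -4*((-6 - 6) - 5) = -4*(-12 - 5) = -4*(-17) = 68)
w - 25*Y = 7 - 25*68 = 7 - 1700 = -1693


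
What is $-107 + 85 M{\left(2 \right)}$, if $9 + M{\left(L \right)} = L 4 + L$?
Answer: $-22$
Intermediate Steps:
$M{\left(L \right)} = -9 + 5 L$ ($M{\left(L \right)} = -9 + \left(L 4 + L\right) = -9 + \left(4 L + L\right) = -9 + 5 L$)
$-107 + 85 M{\left(2 \right)} = -107 + 85 \left(-9 + 5 \cdot 2\right) = -107 + 85 \left(-9 + 10\right) = -107 + 85 \cdot 1 = -107 + 85 = -22$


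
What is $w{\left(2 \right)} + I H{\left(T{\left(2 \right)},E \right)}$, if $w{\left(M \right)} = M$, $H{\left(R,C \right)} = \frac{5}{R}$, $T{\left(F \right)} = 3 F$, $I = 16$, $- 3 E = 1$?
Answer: $\frac{46}{3} \approx 15.333$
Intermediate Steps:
$E = - \frac{1}{3}$ ($E = \left(- \frac{1}{3}\right) 1 = - \frac{1}{3} \approx -0.33333$)
$w{\left(2 \right)} + I H{\left(T{\left(2 \right)},E \right)} = 2 + 16 \frac{5}{3 \cdot 2} = 2 + 16 \cdot \frac{5}{6} = 2 + \frac{40}{3} = \frac{46}{3}$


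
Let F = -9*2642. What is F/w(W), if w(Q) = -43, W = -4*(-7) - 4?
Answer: 23778/43 ≈ 552.98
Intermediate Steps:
F = -23778
W = 24 (W = 28 - 4 = 24)
F/w(W) = -23778/(-43) = -23778*(-1/43) = 23778/43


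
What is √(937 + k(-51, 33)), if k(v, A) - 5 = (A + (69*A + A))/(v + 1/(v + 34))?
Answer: 15*√750169/434 ≈ 29.935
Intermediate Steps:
k(v, A) = 5 + 71*A/(v + 1/(34 + v)) (k(v, A) = 5 + (A + (69*A + A))/(v + 1/(v + 34)) = 5 + (A + 70*A)/(v + 1/(34 + v)) = 5 + (71*A)/(v + 1/(34 + v)) = 5 + 71*A/(v + 1/(34 + v)))
√(937 + k(-51, 33)) = √(937 + (5 + 5*(-51)² + 170*(-51) + 2414*33 + 71*33*(-51))/(1 + (-51)² + 34*(-51))) = √(937 + (5 + 5*2601 - 8670 + 79662 - 119493)/(1 + 2601 - 1734)) = √(937 + (5 + 13005 - 8670 + 79662 - 119493)/868) = √(937 + (1/868)*(-35491)) = √(937 - 35491/868) = √(777825/868) = 15*√750169/434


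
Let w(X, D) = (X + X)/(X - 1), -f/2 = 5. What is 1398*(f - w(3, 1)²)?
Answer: -26562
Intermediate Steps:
f = -10 (f = -2*5 = -10)
w(X, D) = 2*X/(-1 + X) (w(X, D) = (2*X)/(-1 + X) = 2*X/(-1 + X))
1398*(f - w(3, 1)²) = 1398*(-10 - (2*3/(-1 + 3))²) = 1398*(-10 - (2*3/2)²) = 1398*(-10 - (2*3*(½))²) = 1398*(-10 - 1*3²) = 1398*(-10 - 1*9) = 1398*(-10 - 9) = 1398*(-19) = -26562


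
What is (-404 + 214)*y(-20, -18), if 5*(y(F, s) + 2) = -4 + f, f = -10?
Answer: 912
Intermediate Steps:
y(F, s) = -24/5 (y(F, s) = -2 + (-4 - 10)/5 = -2 + (⅕)*(-14) = -2 - 14/5 = -24/5)
(-404 + 214)*y(-20, -18) = (-404 + 214)*(-24/5) = -190*(-24/5) = 912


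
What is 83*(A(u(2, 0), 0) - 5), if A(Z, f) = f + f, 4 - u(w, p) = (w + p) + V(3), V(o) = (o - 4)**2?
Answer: -415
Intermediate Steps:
V(o) = (-4 + o)**2
u(w, p) = 3 - p - w (u(w, p) = 4 - ((w + p) + (-4 + 3)**2) = 4 - ((p + w) + (-1)**2) = 4 - ((p + w) + 1) = 4 - (1 + p + w) = 4 + (-1 - p - w) = 3 - p - w)
A(Z, f) = 2*f
83*(A(u(2, 0), 0) - 5) = 83*(2*0 - 5) = 83*(0 - 5) = 83*(-5) = -415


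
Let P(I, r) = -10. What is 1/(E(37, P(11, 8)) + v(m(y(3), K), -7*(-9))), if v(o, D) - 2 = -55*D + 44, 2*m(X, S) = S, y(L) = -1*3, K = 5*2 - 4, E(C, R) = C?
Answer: -1/3382 ≈ -0.00029568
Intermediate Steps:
K = 6 (K = 10 - 4 = 6)
y(L) = -3
m(X, S) = S/2
v(o, D) = 46 - 55*D (v(o, D) = 2 + (-55*D + 44) = 2 + (44 - 55*D) = 46 - 55*D)
1/(E(37, P(11, 8)) + v(m(y(3), K), -7*(-9))) = 1/(37 + (46 - (-385)*(-9))) = 1/(37 + (46 - 55*63)) = 1/(37 + (46 - 3465)) = 1/(37 - 3419) = 1/(-3382) = -1/3382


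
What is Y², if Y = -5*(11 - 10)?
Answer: 25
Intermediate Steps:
Y = -5 (Y = -5*1 = -5)
Y² = (-5)² = 25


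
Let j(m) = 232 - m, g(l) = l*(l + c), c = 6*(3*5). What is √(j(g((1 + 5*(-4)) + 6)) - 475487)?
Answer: I*√474254 ≈ 688.66*I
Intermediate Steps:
c = 90 (c = 6*15 = 90)
g(l) = l*(90 + l) (g(l) = l*(l + 90) = l*(90 + l))
√(j(g((1 + 5*(-4)) + 6)) - 475487) = √((232 - ((1 + 5*(-4)) + 6)*(90 + ((1 + 5*(-4)) + 6))) - 475487) = √((232 - ((1 - 20) + 6)*(90 + ((1 - 20) + 6))) - 475487) = √((232 - (-19 + 6)*(90 + (-19 + 6))) - 475487) = √((232 - (-13)*(90 - 13)) - 475487) = √((232 - (-13)*77) - 475487) = √((232 - 1*(-1001)) - 475487) = √((232 + 1001) - 475487) = √(1233 - 475487) = √(-474254) = I*√474254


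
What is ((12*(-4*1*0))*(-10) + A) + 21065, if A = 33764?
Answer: 54829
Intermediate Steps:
((12*(-4*1*0))*(-10) + A) + 21065 = ((12*(-4*1*0))*(-10) + 33764) + 21065 = ((12*(-4*0))*(-10) + 33764) + 21065 = ((12*0)*(-10) + 33764) + 21065 = (0*(-10) + 33764) + 21065 = (0 + 33764) + 21065 = 33764 + 21065 = 54829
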